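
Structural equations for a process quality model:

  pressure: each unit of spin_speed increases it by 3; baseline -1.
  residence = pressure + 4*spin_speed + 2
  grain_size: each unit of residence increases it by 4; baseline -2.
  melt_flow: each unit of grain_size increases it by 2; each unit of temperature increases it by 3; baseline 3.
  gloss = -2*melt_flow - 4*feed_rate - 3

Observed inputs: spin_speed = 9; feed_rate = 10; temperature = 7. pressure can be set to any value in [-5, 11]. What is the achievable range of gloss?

Intervening on pressure fixes its value directly, overriding its dependence on spin_speed.
Substituting into the residence equation gives residence = pressure + 38.
Substituting into the grain_size equation gives grain_size = 4*pressure + 150.
Substituting into the melt_flow equation gives melt_flow = 8*pressure + 324.
So gloss = -16*pressure - 691.
Linear in pressure, so extremes are at the endpoints: pressure = -5 gives gloss = -611; pressure = 11 gives gloss = -867.

-867 to -611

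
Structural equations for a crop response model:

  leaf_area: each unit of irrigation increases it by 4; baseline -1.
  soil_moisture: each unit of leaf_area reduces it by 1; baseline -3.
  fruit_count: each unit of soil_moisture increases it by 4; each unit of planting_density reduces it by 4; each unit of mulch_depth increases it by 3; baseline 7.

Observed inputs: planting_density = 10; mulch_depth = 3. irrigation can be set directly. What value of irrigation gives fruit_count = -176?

irrigation = 9

Substituting into the soil_moisture equation gives soil_moisture = -4*irrigation - 2.
Substituting into the fruit_count equation gives fruit_count = -16*irrigation - 32.
Solve -16*irrigation - 32 = -176: irrigation = (-176 + 32) / -16 = 9.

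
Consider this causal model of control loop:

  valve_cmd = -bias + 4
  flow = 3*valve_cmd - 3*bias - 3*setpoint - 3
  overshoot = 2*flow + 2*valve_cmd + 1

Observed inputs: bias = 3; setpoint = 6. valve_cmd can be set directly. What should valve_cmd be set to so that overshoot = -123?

valve_cmd = -8

Intervening on valve_cmd fixes its value directly, overriding its dependence on bias.
Substituting into the flow equation gives flow = 3*valve_cmd - 30.
Substituting into the overshoot equation gives overshoot = 8*valve_cmd - 59.
Solve 8*valve_cmd - 59 = -123: valve_cmd = (-123 + 59) / 8 = -8.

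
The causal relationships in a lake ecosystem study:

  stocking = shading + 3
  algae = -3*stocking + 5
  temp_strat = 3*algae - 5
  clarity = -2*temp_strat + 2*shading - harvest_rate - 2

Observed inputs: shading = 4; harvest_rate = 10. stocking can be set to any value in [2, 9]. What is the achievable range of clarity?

Intervening on stocking fixes its value directly, overriding its dependence on shading.
Substituting into the temp_strat equation gives temp_strat = -9*stocking + 10.
This gives clarity = 18*stocking - 24.
Linear in stocking, so extremes are at the endpoints: stocking = 2 gives clarity = 12; stocking = 9 gives clarity = 138.

12 to 138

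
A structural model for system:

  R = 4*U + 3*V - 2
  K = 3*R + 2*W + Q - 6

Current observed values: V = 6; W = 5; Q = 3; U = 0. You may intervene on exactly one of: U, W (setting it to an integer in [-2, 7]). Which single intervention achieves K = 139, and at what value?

set U = 7

Intervening on U: with other inputs at their observed values, K = 12*U + 55. Solving for 139 gives U = 7, within [-2, 7].
Intervening on W: K = 2*W + 45. Reaching 139 requires W = 47, outside [-2, 7].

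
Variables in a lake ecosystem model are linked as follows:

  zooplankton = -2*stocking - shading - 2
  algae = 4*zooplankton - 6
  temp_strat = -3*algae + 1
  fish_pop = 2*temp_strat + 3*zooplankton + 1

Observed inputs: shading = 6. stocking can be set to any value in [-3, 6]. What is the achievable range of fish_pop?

81 to 459

Substituting into the zooplankton equation gives zooplankton = -2*stocking - 8.
Substituting into the algae equation gives algae = -8*stocking - 38.
Substituting into the temp_strat equation gives temp_strat = 24*stocking + 115.
Substituting into the fish_pop equation gives fish_pop = 42*stocking + 207.
Linear in stocking, so extremes are at the endpoints: stocking = -3 gives fish_pop = 81; stocking = 6 gives fish_pop = 459.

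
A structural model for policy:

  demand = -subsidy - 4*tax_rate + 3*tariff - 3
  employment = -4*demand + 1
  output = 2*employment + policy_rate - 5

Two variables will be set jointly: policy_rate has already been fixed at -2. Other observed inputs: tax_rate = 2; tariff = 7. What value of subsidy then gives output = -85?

With policy_rate held at -2:
Substituting into the demand equation gives demand = -subsidy + 10.
Substituting into the employment equation gives employment = 4*subsidy - 39.
Substituting into the output equation gives output = 8*subsidy - 85.
Solve 8*subsidy - 85 = -85: subsidy = (-85 + 85) / 8 = 0.

subsidy = 0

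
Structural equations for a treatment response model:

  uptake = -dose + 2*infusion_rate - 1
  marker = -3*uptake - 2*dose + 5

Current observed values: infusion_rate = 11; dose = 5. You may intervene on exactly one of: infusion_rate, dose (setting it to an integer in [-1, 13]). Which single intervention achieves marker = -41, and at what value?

Intervening on infusion_rate: with other inputs at their observed values, marker = -6*infusion_rate + 13. Solving for -41 gives infusion_rate = 9, within [-1, 13].
Intervening on dose: marker = dose - 58. Reaching -41 requires dose = 17, outside [-1, 13].

set infusion_rate = 9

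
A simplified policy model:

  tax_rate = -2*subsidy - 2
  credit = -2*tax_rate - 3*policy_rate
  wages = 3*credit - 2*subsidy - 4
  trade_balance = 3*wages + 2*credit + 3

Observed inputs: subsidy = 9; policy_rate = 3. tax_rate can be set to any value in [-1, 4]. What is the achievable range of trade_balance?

Intervening on tax_rate fixes its value directly, overriding its dependence on subsidy.
Substituting into the credit equation gives credit = -2*tax_rate - 9.
wages becomes -6*tax_rate - 49.
trade_balance becomes -22*tax_rate - 162.
Linear in tax_rate, so extremes are at the endpoints: tax_rate = -1 gives trade_balance = -140; tax_rate = 4 gives trade_balance = -250.

-250 to -140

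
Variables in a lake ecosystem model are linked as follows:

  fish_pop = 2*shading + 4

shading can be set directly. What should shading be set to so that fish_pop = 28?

shading = 12

Solve 2*shading + 4 = 28: shading = (28 - 4) / 2 = 12.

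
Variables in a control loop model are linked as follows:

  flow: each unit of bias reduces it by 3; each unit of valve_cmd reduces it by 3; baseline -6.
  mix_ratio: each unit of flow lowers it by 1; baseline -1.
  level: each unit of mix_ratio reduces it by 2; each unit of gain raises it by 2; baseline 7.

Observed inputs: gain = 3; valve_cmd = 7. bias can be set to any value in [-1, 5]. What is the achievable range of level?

Substituting into the flow equation gives flow = -3*bias - 27.
This gives mix_ratio = 3*bias + 26.
Substituting into the level equation gives level = -6*bias - 39.
Linear in bias, so extremes are at the endpoints: bias = -1 gives level = -33; bias = 5 gives level = -69.

-69 to -33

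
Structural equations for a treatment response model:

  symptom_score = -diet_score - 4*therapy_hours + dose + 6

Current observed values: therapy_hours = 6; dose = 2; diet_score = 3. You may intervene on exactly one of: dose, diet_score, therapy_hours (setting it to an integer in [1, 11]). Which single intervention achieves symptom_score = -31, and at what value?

set therapy_hours = 9

Intervening on dose: symptom_score = dose - 21. Reaching -31 requires dose = -10, outside [1, 11].
Intervening on diet_score: symptom_score = -diet_score - 16. Reaching -31 requires diet_score = 15, outside [1, 11].
Intervening on therapy_hours: with other inputs at their observed values, symptom_score = -4*therapy_hours + 5. Solving for -31 gives therapy_hours = 9, within [1, 11].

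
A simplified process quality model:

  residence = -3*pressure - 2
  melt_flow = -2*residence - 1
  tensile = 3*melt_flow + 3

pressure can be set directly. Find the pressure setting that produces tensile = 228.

pressure = 12

Substituting into the melt_flow equation gives melt_flow = 6*pressure + 3.
Substituting into the tensile equation gives tensile = 18*pressure + 12.
Solve 18*pressure + 12 = 228: pressure = (228 - 12) / 18 = 12.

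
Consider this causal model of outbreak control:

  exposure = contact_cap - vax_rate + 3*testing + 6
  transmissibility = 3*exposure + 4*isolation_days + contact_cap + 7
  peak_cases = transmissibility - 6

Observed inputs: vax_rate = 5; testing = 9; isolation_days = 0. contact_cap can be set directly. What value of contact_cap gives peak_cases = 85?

contact_cap = 0

Substituting into the exposure equation gives exposure = contact_cap + 28.
transmissibility becomes 4*contact_cap + 91.
Substituting into the peak_cases equation gives peak_cases = 4*contact_cap + 85.
Solve 4*contact_cap + 85 = 85: contact_cap = (85 - 85) / 4 = 0.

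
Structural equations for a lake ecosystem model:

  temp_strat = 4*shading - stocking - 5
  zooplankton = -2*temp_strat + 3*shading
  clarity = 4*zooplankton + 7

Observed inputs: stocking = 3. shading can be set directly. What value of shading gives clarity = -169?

Substituting into the temp_strat equation gives temp_strat = 4*shading - 8.
Substituting into the zooplankton equation gives zooplankton = -5*shading + 16.
Substituting into the clarity equation gives clarity = -20*shading + 71.
Solve -20*shading + 71 = -169: shading = (-169 - 71) / -20 = 12.

shading = 12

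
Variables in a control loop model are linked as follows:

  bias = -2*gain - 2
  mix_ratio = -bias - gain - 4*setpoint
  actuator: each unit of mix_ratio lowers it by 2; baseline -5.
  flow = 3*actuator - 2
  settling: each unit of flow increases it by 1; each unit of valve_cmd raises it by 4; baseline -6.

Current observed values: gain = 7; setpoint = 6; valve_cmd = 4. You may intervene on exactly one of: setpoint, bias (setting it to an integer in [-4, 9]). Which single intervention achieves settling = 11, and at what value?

set setpoint = 3

Intervening on setpoint: with other inputs at their observed values, settling = 24*setpoint - 61. Solving for 11 gives setpoint = 3, within [-4, 9].
Intervening on bias: settling = 6*bias + 179. Reaching 11 requires bias = -28, outside [-4, 9].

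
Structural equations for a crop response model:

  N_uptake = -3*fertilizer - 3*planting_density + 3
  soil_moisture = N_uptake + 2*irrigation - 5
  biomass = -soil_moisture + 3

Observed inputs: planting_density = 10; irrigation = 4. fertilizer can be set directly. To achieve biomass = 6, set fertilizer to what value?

fertilizer = -7

Substituting into the N_uptake equation gives N_uptake = -3*fertilizer - 27.
soil_moisture becomes -3*fertilizer - 24.
This gives biomass = 3*fertilizer + 27.
Solve 3*fertilizer + 27 = 6: fertilizer = (6 - 27) / 3 = -7.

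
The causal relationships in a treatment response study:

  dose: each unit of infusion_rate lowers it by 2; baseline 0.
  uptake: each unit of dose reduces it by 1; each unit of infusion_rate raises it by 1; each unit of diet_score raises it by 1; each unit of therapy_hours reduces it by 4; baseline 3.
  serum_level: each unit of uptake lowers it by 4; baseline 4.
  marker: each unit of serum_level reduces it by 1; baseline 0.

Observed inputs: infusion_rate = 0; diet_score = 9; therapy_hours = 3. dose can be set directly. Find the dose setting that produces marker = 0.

dose = -1

Intervening on dose fixes its value directly, overriding its dependence on infusion_rate.
Substituting into the uptake equation gives uptake = -dose.
This gives serum_level = 4*dose + 4.
So marker = -4*dose - 4.
Solve -4*dose - 4 = 0: dose = (0 + 4) / -4 = -1.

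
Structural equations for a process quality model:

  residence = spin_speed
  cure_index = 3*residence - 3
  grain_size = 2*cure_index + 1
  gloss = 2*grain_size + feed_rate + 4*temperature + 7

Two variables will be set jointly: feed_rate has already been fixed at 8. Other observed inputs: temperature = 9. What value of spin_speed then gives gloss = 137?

With feed_rate held at 8:
Substituting into the cure_index equation gives cure_index = 3*spin_speed - 3.
Substituting into the grain_size equation gives grain_size = 6*spin_speed - 5.
Substituting into the gloss equation gives gloss = 12*spin_speed + 41.
Solve 12*spin_speed + 41 = 137: spin_speed = (137 - 41) / 12 = 8.

spin_speed = 8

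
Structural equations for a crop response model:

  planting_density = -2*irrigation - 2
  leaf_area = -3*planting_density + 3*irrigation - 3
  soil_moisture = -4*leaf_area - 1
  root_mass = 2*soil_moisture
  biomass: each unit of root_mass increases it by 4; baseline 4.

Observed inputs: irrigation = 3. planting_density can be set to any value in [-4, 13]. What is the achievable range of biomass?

Intervening on planting_density fixes its value directly, overriding its dependence on irrigation.
Substituting into the leaf_area equation gives leaf_area = -3*planting_density + 6.
This gives soil_moisture = 12*planting_density - 25.
Substituting into the root_mass equation gives root_mass = 24*planting_density - 50.
Substituting into the biomass equation gives biomass = 96*planting_density - 196.
Linear in planting_density, so extremes are at the endpoints: planting_density = -4 gives biomass = -580; planting_density = 13 gives biomass = 1052.

-580 to 1052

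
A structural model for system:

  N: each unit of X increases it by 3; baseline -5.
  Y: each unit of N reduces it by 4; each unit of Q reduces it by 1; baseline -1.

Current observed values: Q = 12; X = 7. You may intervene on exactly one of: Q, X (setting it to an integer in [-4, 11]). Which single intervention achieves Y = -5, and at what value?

set X = 1

Intervening on Q: Y = -Q - 65. Reaching -5 requires Q = -60, outside [-4, 11].
Intervening on X: with other inputs at their observed values, Y = -12*X + 7. Solving for -5 gives X = 1, within [-4, 11].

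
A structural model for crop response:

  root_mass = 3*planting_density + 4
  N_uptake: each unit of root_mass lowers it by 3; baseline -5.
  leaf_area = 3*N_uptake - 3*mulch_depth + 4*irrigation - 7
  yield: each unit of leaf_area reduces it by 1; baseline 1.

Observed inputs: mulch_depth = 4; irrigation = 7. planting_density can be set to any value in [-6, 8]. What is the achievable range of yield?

Substituting into the N_uptake equation gives N_uptake = -9*planting_density - 17.
This gives leaf_area = -27*planting_density - 42.
So yield = 27*planting_density + 43.
Linear in planting_density, so extremes are at the endpoints: planting_density = -6 gives yield = -119; planting_density = 8 gives yield = 259.

-119 to 259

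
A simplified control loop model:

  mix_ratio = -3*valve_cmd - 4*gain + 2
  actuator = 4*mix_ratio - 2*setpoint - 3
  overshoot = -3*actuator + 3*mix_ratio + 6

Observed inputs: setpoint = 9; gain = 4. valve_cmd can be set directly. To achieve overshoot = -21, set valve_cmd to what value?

valve_cmd = -8

Substituting into the mix_ratio equation gives mix_ratio = -3*valve_cmd - 14.
So actuator = -12*valve_cmd - 77.
overshoot becomes 27*valve_cmd + 195.
Solve 27*valve_cmd + 195 = -21: valve_cmd = (-21 - 195) / 27 = -8.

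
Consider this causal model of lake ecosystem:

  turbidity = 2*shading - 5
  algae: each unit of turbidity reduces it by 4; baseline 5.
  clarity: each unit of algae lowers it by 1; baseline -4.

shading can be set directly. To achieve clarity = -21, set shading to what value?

Substituting into the algae equation gives algae = -8*shading + 25.
Substituting into the clarity equation gives clarity = 8*shading - 29.
Solve 8*shading - 29 = -21: shading = (-21 + 29) / 8 = 1.

shading = 1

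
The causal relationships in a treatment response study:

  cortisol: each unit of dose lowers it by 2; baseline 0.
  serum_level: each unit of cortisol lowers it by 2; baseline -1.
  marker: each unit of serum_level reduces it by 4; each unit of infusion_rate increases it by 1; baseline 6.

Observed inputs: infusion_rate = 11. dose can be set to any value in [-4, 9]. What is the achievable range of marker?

Substituting into the serum_level equation gives serum_level = 4*dose - 1.
Substituting into the marker equation gives marker = -16*dose + 21.
Linear in dose, so extremes are at the endpoints: dose = -4 gives marker = 85; dose = 9 gives marker = -123.

-123 to 85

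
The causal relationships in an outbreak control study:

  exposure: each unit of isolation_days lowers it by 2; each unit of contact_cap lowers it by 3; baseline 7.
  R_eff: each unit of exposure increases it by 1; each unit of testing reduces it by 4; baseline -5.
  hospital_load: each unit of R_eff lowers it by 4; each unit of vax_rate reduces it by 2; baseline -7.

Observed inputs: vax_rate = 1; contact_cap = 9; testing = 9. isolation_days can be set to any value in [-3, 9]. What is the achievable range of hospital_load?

211 to 307

Substituting into the exposure equation gives exposure = -2*isolation_days - 20.
Substituting into the R_eff equation gives R_eff = -2*isolation_days - 61.
hospital_load becomes 8*isolation_days + 235.
Linear in isolation_days, so extremes are at the endpoints: isolation_days = -3 gives hospital_load = 211; isolation_days = 9 gives hospital_load = 307.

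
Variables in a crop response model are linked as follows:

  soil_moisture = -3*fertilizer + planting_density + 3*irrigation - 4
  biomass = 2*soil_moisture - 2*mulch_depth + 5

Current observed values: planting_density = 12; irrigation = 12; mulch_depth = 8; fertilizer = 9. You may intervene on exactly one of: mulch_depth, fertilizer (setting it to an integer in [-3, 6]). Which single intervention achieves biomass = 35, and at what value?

set mulch_depth = 2

Intervening on mulch_depth: with other inputs at their observed values, biomass = -2*mulch_depth + 39. Solving for 35 gives mulch_depth = 2, within [-3, 6].
Intervening on fertilizer: biomass = -6*fertilizer + 77. Reaching 35 requires fertilizer = 7, outside [-3, 6].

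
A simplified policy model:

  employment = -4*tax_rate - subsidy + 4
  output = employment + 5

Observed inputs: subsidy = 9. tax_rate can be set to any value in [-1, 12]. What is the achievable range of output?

-48 to 4

Substituting into the employment equation gives employment = -4*tax_rate - 5.
Substituting into the output equation gives output = -4*tax_rate.
Linear in tax_rate, so extremes are at the endpoints: tax_rate = -1 gives output = 4; tax_rate = 12 gives output = -48.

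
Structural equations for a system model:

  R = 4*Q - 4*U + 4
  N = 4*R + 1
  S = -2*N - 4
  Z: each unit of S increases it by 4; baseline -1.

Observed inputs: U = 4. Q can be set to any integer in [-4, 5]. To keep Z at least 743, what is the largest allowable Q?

Q = -3

Substituting into the R equation gives R = 4*Q - 12.
Substituting into the N equation gives N = 16*Q - 47.
This gives S = -32*Q + 90.
Substituting into the Z equation gives Z = -128*Q + 359.
Require -128*Q + 359 ≥ 743, so Q ≤ -3.
The largest integer in [-4, 5] satisfying this is -3.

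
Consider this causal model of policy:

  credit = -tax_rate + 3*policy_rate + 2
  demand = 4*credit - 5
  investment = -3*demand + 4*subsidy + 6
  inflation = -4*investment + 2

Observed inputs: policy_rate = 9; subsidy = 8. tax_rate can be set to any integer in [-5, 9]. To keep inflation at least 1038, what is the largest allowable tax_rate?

Substituting into the credit equation gives credit = -tax_rate + 29.
demand becomes -4*tax_rate + 111.
Substituting into the investment equation gives investment = 12*tax_rate - 295.
This gives inflation = -48*tax_rate + 1182.
Require -48*tax_rate + 1182 ≥ 1038, so tax_rate ≤ 3.
The largest integer in [-5, 9] satisfying this is 3.

tax_rate = 3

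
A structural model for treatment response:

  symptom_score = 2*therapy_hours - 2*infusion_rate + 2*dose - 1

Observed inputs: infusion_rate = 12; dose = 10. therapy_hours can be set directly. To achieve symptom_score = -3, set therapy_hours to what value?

Substituting into the symptom_score equation gives symptom_score = 2*therapy_hours - 5.
Solve 2*therapy_hours - 5 = -3: therapy_hours = (-3 + 5) / 2 = 1.

therapy_hours = 1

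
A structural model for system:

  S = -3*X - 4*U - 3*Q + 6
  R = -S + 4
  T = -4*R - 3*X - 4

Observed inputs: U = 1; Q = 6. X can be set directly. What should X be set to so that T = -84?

Substituting into the S equation gives S = -3*X - 16.
R becomes 3*X + 20.
So T = -15*X - 84.
Solve -15*X - 84 = -84: X = (-84 + 84) / -15 = 0.

X = 0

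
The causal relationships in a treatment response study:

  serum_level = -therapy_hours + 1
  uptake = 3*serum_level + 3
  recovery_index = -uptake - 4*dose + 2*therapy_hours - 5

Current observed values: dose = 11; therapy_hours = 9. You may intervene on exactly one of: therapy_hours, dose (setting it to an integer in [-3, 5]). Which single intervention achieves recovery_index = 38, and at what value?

Intervening on therapy_hours: recovery_index = 5*therapy_hours - 55. Reaching 38 requires therapy_hours = 93/5, not an integer.
Intervening on dose: with other inputs at their observed values, recovery_index = -4*dose + 34. Solving for 38 gives dose = -1, within [-3, 5].

set dose = -1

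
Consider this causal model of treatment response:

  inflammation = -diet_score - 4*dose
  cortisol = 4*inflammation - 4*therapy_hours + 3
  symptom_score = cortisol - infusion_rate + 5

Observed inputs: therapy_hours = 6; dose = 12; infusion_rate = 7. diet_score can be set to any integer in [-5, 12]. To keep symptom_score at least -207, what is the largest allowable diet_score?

Substituting into the inflammation equation gives inflammation = -diet_score - 48.
cortisol becomes -4*diet_score - 213.
Substituting into the symptom_score equation gives symptom_score = -4*diet_score - 215.
Require -4*diet_score - 215 ≥ -207, so diet_score ≤ -2.
The largest integer in [-5, 12] satisfying this is -2.

diet_score = -2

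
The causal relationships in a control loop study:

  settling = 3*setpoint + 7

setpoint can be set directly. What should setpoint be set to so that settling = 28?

setpoint = 7

Solve 3*setpoint + 7 = 28: setpoint = (28 - 7) / 3 = 7.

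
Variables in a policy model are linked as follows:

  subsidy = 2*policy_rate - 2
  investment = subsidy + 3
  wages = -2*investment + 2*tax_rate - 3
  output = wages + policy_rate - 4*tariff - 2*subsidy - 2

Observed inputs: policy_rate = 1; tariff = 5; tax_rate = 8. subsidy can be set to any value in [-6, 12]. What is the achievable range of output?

-62 to 10

Intervening on subsidy fixes its value directly, overriding its dependence on policy_rate.
Substituting into the wages equation gives wages = -2*subsidy + 7.
So output = -4*subsidy - 14.
Linear in subsidy, so extremes are at the endpoints: subsidy = -6 gives output = 10; subsidy = 12 gives output = -62.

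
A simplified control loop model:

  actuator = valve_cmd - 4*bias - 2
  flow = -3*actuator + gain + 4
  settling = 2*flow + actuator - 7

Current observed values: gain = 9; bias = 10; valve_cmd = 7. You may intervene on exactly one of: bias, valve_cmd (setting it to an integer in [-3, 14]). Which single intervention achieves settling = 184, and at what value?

set valve_cmd = 9

Intervening on bias: settling = 20*bias - 6. Reaching 184 requires bias = 19/2, not an integer.
Intervening on valve_cmd: with other inputs at their observed values, settling = -5*valve_cmd + 229. Solving for 184 gives valve_cmd = 9, within [-3, 14].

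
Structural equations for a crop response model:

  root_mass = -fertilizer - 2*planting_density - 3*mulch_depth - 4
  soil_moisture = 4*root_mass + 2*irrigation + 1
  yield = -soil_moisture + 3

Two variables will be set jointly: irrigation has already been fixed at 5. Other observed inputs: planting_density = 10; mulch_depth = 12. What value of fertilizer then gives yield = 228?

fertilizer = -1

With irrigation held at 5:
Substituting into the root_mass equation gives root_mass = -fertilizer - 60.
This gives soil_moisture = -4*fertilizer - 229.
This gives yield = 4*fertilizer + 232.
Solve 4*fertilizer + 232 = 228: fertilizer = (228 - 232) / 4 = -1.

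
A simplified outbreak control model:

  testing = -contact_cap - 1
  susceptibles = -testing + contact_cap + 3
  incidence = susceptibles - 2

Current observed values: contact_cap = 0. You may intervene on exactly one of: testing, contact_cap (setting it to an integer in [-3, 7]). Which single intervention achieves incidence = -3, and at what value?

set testing = 4

Intervening on testing: with other inputs at their observed values, incidence = -testing + 1. Solving for -3 gives testing = 4, within [-3, 7].
Intervening on contact_cap: incidence = 2*contact_cap + 2. Reaching -3 requires contact_cap = -5/2, not an integer.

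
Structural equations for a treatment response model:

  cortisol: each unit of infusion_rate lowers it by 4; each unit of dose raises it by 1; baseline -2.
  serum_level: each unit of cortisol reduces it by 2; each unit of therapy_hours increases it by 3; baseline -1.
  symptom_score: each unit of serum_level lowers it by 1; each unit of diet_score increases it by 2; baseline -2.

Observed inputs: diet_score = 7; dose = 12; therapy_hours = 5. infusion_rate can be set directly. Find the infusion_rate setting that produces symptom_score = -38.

infusion_rate = 7

Substituting into the cortisol equation gives cortisol = -4*infusion_rate + 10.
Substituting into the serum_level equation gives serum_level = 8*infusion_rate - 6.
Substituting into the symptom_score equation gives symptom_score = -8*infusion_rate + 18.
Solve -8*infusion_rate + 18 = -38: infusion_rate = (-38 - 18) / -8 = 7.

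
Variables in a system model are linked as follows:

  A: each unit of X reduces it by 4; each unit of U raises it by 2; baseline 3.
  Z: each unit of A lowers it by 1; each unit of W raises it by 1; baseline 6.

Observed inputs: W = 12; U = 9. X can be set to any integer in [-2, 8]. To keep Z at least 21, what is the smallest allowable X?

Substituting into the A equation gives A = -4*X + 21.
Substituting into the Z equation gives Z = 4*X - 3.
Require 4*X - 3 ≥ 21, so X ≥ 6.
The smallest integer in [-2, 8] satisfying this is 6.

X = 6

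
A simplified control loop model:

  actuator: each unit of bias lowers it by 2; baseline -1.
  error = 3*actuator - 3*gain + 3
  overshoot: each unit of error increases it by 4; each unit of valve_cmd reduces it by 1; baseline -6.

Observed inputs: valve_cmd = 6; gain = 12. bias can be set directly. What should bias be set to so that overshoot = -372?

Substituting into the error equation gives error = -6*bias - 36.
So overshoot = -24*bias - 156.
Solve -24*bias - 156 = -372: bias = (-372 + 156) / -24 = 9.

bias = 9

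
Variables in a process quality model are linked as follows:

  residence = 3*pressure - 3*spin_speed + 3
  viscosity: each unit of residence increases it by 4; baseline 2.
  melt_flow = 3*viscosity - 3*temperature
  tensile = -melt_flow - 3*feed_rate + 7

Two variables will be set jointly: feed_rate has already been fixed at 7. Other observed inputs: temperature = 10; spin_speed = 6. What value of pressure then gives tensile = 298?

With feed_rate held at 7:
Substituting into the residence equation gives residence = 3*pressure - 15.
Substituting into the viscosity equation gives viscosity = 12*pressure - 58.
Substituting into the melt_flow equation gives melt_flow = 36*pressure - 204.
tensile becomes -36*pressure + 190.
Solve -36*pressure + 190 = 298: pressure = (298 - 190) / -36 = -3.

pressure = -3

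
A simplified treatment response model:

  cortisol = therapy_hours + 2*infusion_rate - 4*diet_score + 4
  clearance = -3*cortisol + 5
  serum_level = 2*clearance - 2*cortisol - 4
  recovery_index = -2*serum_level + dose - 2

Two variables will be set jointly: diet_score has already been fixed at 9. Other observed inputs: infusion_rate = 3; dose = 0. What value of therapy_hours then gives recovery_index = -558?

therapy_hours = -8

With diet_score held at 9:
Substituting into the cortisol equation gives cortisol = therapy_hours - 26.
clearance becomes -3*therapy_hours + 83.
So serum_level = -8*therapy_hours + 214.
This gives recovery_index = 16*therapy_hours - 430.
Solve 16*therapy_hours - 430 = -558: therapy_hours = (-558 + 430) / 16 = -8.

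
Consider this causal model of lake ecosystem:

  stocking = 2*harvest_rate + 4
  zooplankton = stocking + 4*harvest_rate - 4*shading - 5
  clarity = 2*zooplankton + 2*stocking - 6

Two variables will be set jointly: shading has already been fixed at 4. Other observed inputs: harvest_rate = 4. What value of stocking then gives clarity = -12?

stocking = 1

With shading held at 4:
Intervening on stocking fixes its value directly, overriding its dependence on harvest_rate.
Substituting into the zooplankton equation gives zooplankton = stocking - 5.
This gives clarity = 4*stocking - 16.
Solve 4*stocking - 16 = -12: stocking = (-12 + 16) / 4 = 1.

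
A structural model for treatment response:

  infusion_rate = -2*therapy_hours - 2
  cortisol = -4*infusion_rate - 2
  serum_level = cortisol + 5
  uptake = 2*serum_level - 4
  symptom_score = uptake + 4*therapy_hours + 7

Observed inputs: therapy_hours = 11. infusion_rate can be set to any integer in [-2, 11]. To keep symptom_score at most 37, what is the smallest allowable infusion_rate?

infusion_rate = 2

Intervening on infusion_rate fixes its value directly, overriding its dependence on therapy_hours.
Substituting into the serum_level equation gives serum_level = -4*infusion_rate + 3.
This gives uptake = -8*infusion_rate + 2.
So symptom_score = -8*infusion_rate + 53.
Require -8*infusion_rate + 53 ≤ 37, so infusion_rate ≥ 2.
The smallest integer in [-2, 11] satisfying this is 2.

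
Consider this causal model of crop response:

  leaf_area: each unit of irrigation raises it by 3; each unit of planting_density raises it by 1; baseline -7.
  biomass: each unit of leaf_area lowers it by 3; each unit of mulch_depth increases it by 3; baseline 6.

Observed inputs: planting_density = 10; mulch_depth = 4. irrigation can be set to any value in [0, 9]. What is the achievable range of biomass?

Substituting into the leaf_area equation gives leaf_area = 3*irrigation + 3.
Substituting into the biomass equation gives biomass = -9*irrigation + 9.
Linear in irrigation, so extremes are at the endpoints: irrigation = 0 gives biomass = 9; irrigation = 9 gives biomass = -72.

-72 to 9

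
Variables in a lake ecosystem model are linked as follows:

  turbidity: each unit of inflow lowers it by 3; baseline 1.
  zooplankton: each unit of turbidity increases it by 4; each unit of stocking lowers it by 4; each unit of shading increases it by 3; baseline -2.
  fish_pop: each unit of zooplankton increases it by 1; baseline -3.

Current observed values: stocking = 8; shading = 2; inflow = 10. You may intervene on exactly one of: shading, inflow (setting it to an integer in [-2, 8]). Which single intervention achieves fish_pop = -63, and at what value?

set inflow = 3

Intervening on shading: fish_pop = 3*shading - 153. Reaching -63 requires shading = 30, outside [-2, 8].
Intervening on inflow: with other inputs at their observed values, fish_pop = -12*inflow - 27. Solving for -63 gives inflow = 3, within [-2, 8].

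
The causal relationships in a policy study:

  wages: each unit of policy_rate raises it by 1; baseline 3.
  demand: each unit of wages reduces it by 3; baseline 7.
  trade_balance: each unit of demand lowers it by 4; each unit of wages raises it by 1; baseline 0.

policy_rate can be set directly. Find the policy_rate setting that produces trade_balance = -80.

policy_rate = -7

Substituting into the demand equation gives demand = -3*policy_rate - 2.
This gives trade_balance = 13*policy_rate + 11.
Solve 13*policy_rate + 11 = -80: policy_rate = (-80 - 11) / 13 = -7.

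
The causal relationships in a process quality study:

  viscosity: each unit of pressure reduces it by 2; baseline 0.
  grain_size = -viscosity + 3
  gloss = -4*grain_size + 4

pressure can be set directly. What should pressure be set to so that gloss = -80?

Substituting into the grain_size equation gives grain_size = 2*pressure + 3.
So gloss = -8*pressure - 8.
Solve -8*pressure - 8 = -80: pressure = (-80 + 8) / -8 = 9.

pressure = 9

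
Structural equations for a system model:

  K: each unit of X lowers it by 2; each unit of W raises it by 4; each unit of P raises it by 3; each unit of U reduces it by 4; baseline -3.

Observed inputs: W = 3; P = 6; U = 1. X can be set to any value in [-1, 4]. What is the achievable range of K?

Substituting into the K equation gives K = -2*X + 23.
Linear in X, so extremes are at the endpoints: X = -1 gives K = 25; X = 4 gives K = 15.

15 to 25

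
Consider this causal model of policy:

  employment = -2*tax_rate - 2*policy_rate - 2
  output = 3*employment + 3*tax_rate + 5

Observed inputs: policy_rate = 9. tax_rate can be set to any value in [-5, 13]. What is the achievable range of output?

-94 to -40

Substituting into the employment equation gives employment = -2*tax_rate - 20.
So output = -3*tax_rate - 55.
Linear in tax_rate, so extremes are at the endpoints: tax_rate = -5 gives output = -40; tax_rate = 13 gives output = -94.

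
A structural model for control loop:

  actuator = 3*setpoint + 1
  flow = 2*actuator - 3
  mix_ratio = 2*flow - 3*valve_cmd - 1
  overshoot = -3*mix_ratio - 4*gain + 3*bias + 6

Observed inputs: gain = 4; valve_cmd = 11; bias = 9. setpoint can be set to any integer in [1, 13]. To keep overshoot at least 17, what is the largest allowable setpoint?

setpoint = 3

Substituting into the flow equation gives flow = 6*setpoint - 1.
This gives mix_ratio = 12*setpoint - 36.
Substituting into the overshoot equation gives overshoot = -36*setpoint + 125.
Require -36*setpoint + 125 ≥ 17, so setpoint ≤ 3.
The largest integer in [1, 13] satisfying this is 3.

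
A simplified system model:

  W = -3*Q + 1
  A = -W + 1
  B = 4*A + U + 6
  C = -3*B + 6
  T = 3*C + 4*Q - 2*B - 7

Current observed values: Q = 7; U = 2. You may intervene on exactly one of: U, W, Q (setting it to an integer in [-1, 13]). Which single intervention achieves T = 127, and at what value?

Intervening on U: T = -11*U - 951. Reaching 127 requires U = -98, outside [-1, 13].
Intervening on W: with other inputs at their observed values, T = 44*W - 93. Solving for 127 gives W = 5, within [-1, 13].
Intervening on Q: T = -128*Q - 77. Reaching 127 requires Q = -51/32, not an integer.

set W = 5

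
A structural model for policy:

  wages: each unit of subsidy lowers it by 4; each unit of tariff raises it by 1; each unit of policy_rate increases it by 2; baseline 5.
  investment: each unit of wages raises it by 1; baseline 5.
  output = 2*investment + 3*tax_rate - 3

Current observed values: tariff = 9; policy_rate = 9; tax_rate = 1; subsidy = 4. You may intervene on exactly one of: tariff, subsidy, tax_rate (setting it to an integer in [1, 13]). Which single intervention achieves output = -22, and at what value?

set subsidy = 12

Intervening on tariff: output = 2*tariff + 24. Reaching -22 requires tariff = -23, outside [1, 13].
Intervening on subsidy: with other inputs at their observed values, output = -8*subsidy + 74. Solving for -22 gives subsidy = 12, within [1, 13].
Intervening on tax_rate: output = 3*tax_rate + 39. Reaching -22 requires tax_rate = -61/3, not an integer.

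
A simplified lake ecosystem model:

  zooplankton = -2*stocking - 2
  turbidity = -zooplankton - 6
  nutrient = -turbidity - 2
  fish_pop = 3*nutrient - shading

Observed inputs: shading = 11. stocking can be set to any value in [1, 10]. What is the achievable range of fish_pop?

Substituting into the turbidity equation gives turbidity = 2*stocking - 4.
nutrient becomes -2*stocking + 2.
This gives fish_pop = -6*stocking - 5.
Linear in stocking, so extremes are at the endpoints: stocking = 1 gives fish_pop = -11; stocking = 10 gives fish_pop = -65.

-65 to -11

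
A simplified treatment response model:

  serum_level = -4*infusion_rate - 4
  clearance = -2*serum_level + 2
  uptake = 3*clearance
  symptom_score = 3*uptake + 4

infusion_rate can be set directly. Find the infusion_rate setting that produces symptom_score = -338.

Substituting into the clearance equation gives clearance = 8*infusion_rate + 10.
This gives uptake = 24*infusion_rate + 30.
Substituting into the symptom_score equation gives symptom_score = 72*infusion_rate + 94.
Solve 72*infusion_rate + 94 = -338: infusion_rate = (-338 - 94) / 72 = -6.

infusion_rate = -6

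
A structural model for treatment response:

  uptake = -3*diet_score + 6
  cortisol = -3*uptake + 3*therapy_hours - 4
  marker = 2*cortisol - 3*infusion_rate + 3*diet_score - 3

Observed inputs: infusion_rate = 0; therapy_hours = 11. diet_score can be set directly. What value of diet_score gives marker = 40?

diet_score = 1

Substituting into the cortisol equation gives cortisol = 9*diet_score + 11.
marker becomes 21*diet_score + 19.
Solve 21*diet_score + 19 = 40: diet_score = (40 - 19) / 21 = 1.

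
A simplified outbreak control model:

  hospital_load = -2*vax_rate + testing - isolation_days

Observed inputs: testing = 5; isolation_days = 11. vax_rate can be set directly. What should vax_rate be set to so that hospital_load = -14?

vax_rate = 4

Substituting into the hospital_load equation gives hospital_load = -2*vax_rate - 6.
Solve -2*vax_rate - 6 = -14: vax_rate = (-14 + 6) / -2 = 4.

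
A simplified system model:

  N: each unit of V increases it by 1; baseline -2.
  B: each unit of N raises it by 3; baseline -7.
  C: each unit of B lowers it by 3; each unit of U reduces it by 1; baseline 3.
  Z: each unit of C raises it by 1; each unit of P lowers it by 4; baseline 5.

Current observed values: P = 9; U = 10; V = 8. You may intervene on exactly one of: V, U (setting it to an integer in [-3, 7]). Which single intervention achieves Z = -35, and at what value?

Intervening on V: with other inputs at their observed values, Z = -9*V + 1. Solving for -35 gives V = 4, within [-3, 7].
Intervening on U: Z = -U - 61. Reaching -35 requires U = -26, outside [-3, 7].

set V = 4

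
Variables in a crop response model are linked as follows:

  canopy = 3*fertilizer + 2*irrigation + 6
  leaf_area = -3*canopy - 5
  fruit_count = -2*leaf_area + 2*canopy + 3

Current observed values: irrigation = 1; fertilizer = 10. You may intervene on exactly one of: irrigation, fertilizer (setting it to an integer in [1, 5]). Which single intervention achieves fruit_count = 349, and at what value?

Intervening on irrigation: with other inputs at their observed values, fruit_count = 16*irrigation + 301. Solving for 349 gives irrigation = 3, within [1, 5].
Intervening on fertilizer: fruit_count = 24*fertilizer + 77. Reaching 349 requires fertilizer = 34/3, not an integer.

set irrigation = 3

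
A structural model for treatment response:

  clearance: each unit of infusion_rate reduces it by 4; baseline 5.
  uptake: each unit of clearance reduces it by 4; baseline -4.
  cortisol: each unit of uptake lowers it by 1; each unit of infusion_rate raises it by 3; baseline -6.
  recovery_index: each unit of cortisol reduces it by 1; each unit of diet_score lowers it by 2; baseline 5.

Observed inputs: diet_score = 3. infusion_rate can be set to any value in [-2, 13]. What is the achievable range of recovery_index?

Substituting into the uptake equation gives uptake = 16*infusion_rate - 24.
This gives cortisol = -13*infusion_rate + 18.
recovery_index becomes 13*infusion_rate - 19.
Linear in infusion_rate, so extremes are at the endpoints: infusion_rate = -2 gives recovery_index = -45; infusion_rate = 13 gives recovery_index = 150.

-45 to 150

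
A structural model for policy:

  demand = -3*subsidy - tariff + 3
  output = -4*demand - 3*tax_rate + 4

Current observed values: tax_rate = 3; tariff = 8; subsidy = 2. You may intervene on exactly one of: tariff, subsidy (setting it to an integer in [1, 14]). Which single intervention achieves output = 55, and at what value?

set tariff = 12

Intervening on tariff: with other inputs at their observed values, output = 4*tariff + 7. Solving for 55 gives tariff = 12, within [1, 14].
Intervening on subsidy: output = 12*subsidy + 15. Reaching 55 requires subsidy = 10/3, not an integer.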